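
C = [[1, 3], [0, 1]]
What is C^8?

C = I + N where N = [[0, 3], [0, 0]] is strictly upper-triangular, so N^2 = 0.
(I + N)^8 = I + 8·N = [[1, 24], [0, 1]].

[[1, 24], [0, 1]]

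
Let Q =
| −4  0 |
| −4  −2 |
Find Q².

[[16, 0], [24, 4]]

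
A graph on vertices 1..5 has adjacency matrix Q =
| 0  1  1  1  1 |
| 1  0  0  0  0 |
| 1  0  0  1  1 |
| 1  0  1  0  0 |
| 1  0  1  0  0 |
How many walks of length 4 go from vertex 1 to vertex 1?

The number of length-4 walks from vertex 1 to vertex 1 is entry (1,1) of Q⁴, where Q is the adjacency matrix.
Q² = [[4, 0, 2, 1, 1], [0, 1, 1, 1, 1], [2, 1, 3, 1, 1], [1, 1, 1, 2, 2], [1, 1, 1, 2, 2]]
Q³ = [[4, 4, 6, 6, 6], [4, 0, 2, 1, 1], [6, 2, 4, 5, 5], [6, 1, 5, 2, 2], [6, 1, 5, 2, 2]]
Q⁴ = [[22, 4, 16, 10, 10], [4, 4, 6, 6, 6], [16, 6, 16, 10, 10], [10, 6, 10, 11, 11], [10, 6, 10, 11, 11]]

22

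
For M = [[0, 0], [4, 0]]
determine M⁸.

M is strictly triangular, hence nilpotent: M² = 0, so M⁸ = 0.

[[0, 0], [0, 0]]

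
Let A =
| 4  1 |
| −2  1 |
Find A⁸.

[[12866, 6305], [−12610, −6049]]

tr A = 5 and det A = 6, so the characteristic polynomial is λ² − (5)λ + (6) with roots 2 and 3.
Eigenvectors give P = [[1, 1], [−2, −1]] with P⁻¹ = [[−1, −1], [2, 1]], and A = P·diag(2, 3)·P⁻¹.
Then A⁸ = P·diag(256, 6561)·P⁻¹ = [[256, 6561], [−512, −6561]] · [[−1, −1], [2, 1]] = [[12866, 6305], [−12610, −6049]].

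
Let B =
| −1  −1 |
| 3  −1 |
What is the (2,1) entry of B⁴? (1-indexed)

B² = [[−2, 2], [−6, −2]]
B³ = [[8, 0], [0, 8]]
B⁴ = [[−8, −8], [24, −8]]

24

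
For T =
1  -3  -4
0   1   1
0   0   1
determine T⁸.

T = I + N where N = [[0, -3, -4], [0, 0, 1], [0, 0, 0]] is strictly upper-triangular, so N³ = 0.
(I + N)⁸ = I + 8·N + 28·N² = [[1, -24, -116], [0, 1, 8], [0, 0, 1]].

[[1, -24, -116], [0, 1, 8], [0, 0, 1]]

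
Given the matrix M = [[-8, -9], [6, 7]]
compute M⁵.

[[-98, -99], [66, 67]]

tr M = -1 and det M = -2, so the characteristic polynomial is λ² − (-1)λ + (-2) with roots -2 and 1.
Eigenvectors give P = [[-3, 1], [2, -1]] with P⁻¹ = [[-1, -1], [-2, -3]], and M = P·diag(-2, 1)·P⁻¹.
Then M⁵ = P·diag(-32, 1)·P⁻¹ = [[96, 1], [-64, -1]] · [[-1, -1], [-2, -3]] = [[-98, -99], [66, 67]].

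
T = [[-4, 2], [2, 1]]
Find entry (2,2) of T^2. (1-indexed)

5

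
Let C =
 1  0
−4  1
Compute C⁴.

[[1, 0], [−16, 1]]

C = I + N where N = [[0, 0], [−4, 0]] is strictly lower-triangular, so N² = 0.
(I + N)⁴ = I + 4·N = [[1, 0], [−16, 1]].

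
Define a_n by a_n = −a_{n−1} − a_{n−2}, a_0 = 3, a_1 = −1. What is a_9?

With companion matrix C = [[−1, −1], [1, 0]], [a_n, a_{n−1}]ᵀ = C·[a_{n−1}, a_{n−2}]ᵀ, so [a_9, a_8]ᵀ = C^8·[a_1, a_0]ᵀ.
C^8 = [[0, 1], [−1, −1]], giving [a_9, a_8]ᵀ = [[3], [−2]].

3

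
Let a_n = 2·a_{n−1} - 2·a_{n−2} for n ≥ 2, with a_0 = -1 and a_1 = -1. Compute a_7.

With companion matrix T = [[2, -2], [1, 0]], [a_n, a_{n−1}]ᵀ = T·[a_{n−1}, a_{n−2}]ᵀ, so [a_7, a_6]ᵀ = T⁶·[a_1, a_0]ᵀ.
T⁶ = [[-8, 16], [-8, 8]], giving [a_7, a_6]ᵀ = [[-8], [0]].

-8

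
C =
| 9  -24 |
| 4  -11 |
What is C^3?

tr C = -2 and det C = -3, so the characteristic polynomial is λ² − (-2)λ + (-3) with roots 1 and -3.
Eigenvectors give P = [[3, 2], [1, 1]] with P⁻¹ = [[1, -2], [-1, 3]], and C = P·diag(1, -3)·P⁻¹.
Then C^3 = P·diag(1, -27)·P⁻¹ = [[3, -54], [1, -27]] · [[1, -2], [-1, 3]] = [[57, -168], [28, -83]].

[[57, -168], [28, -83]]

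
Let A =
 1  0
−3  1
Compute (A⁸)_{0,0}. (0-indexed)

1

A = I + N where N = [[0, 0], [−3, 0]] is strictly lower-triangular, so N² = 0.
(I + N)⁸ = I + 8·N = [[1, 0], [−24, 1]].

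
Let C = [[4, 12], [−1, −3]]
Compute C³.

[[4, 12], [−1, −3]]

C² = C (a projection; rank 1, trace 1), so C³ = C.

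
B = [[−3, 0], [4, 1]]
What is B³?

[[−27, 0], [28, 1]]

tr B = −2 and det B = −3, so the characteristic polynomial is λ² − (−2)λ + (−3) with roots 1 and −3.
Eigenvectors give P = [[0, 1], [−1, −1]] with P⁻¹ = [[−1, −1], [1, 0]], and B = P·diag(1, −3)·P⁻¹.
Then B³ = P·diag(1, −27)·P⁻¹ = [[0, −27], [−1, 27]] · [[−1, −1], [1, 0]] = [[−27, 0], [28, 1]].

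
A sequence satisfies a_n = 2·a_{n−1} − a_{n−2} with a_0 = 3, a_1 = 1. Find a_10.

With companion matrix T = [[2, −1], [1, 0]], [a_n, a_{n−1}]ᵀ = T·[a_{n−1}, a_{n−2}]ᵀ, so [a_10, a_9]ᵀ = T^9·[a_1, a_0]ᵀ.
T^9 = [[10, −9], [9, −8]], giving [a_10, a_9]ᵀ = [[−17], [−15]].

−17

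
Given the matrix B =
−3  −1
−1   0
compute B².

[[10, 3], [3, 1]]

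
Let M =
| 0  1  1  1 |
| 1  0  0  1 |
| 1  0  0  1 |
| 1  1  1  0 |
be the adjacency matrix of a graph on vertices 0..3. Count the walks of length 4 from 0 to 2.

9

The number of length-4 walks from vertex 0 to vertex 2 is entry (0,2) of M⁴, where M is the adjacency matrix.
M² = [[3, 1, 1, 2], [1, 2, 2, 1], [1, 2, 2, 1], [2, 1, 1, 3]]
M³ = [[4, 5, 5, 5], [5, 2, 2, 5], [5, 2, 2, 5], [5, 5, 5, 4]]
M⁴ = [[15, 9, 9, 14], [9, 10, 10, 9], [9, 10, 10, 9], [14, 9, 9, 15]]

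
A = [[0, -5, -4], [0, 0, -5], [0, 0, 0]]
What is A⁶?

[[0, 0, 0], [0, 0, 0], [0, 0, 0]]

A is strictly triangular, hence nilpotent: A³ = 0, so A⁶ = 0.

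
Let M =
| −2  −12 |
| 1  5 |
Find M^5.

[[−92, −372], [31, 125]]

tr M = 3 and det M = 2, so the characteristic polynomial is λ² − (3)λ + (2) with roots 1 and 2.
Eigenvectors give P = [[4, −3], [−1, 1]] with P⁻¹ = [[1, 3], [1, 4]], and M = P·diag(1, 2)·P⁻¹.
Then M^5 = P·diag(1, 32)·P⁻¹ = [[4, −96], [−1, 32]] · [[1, 3], [1, 4]] = [[−92, −372], [31, 125]].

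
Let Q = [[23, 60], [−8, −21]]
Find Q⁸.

[[39361, 98400], [−13120, −32799]]

tr Q = 2 and det Q = −3, so the characteristic polynomial is λ² − (2)λ + (−3) with roots −1 and 3.
Eigenvectors give P = [[−5, −3], [2, 1]] with P⁻¹ = [[1, 3], [−2, −5]], and Q = P·diag(−1, 3)·P⁻¹.
Then Q⁸ = P·diag(1, 6561)·P⁻¹ = [[−5, −19683], [2, 6561]] · [[1, 3], [−2, −5]] = [[39361, 98400], [−13120, −32799]].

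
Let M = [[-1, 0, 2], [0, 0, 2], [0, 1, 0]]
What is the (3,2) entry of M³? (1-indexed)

2

M² = [[1, 2, -2], [0, 2, 0], [0, 0, 2]]
M³ = [[-1, -2, 6], [0, 0, 4], [0, 2, 0]]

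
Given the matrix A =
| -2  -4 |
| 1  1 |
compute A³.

[[4, 4], [-1, 1]]

A² = [[0, 4], [-1, -3]]
A³ = [[4, 4], [-1, 1]]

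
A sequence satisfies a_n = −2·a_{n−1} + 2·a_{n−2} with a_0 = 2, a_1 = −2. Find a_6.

With companion matrix C = [[−2, 2], [1, 0]], [a_n, a_{n−1}]ᵀ = C·[a_{n−1}, a_{n−2}]ᵀ, so [a_6, a_5]ᵀ = C^5·[a_1, a_0]ᵀ.
C^5 = [[−120, 88], [44, −32]], giving [a_6, a_5]ᵀ = [[416], [−152]].

416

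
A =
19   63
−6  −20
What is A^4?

tr A = −1 and det A = −2, so the characteristic polynomial is λ² − (−1)λ + (−2) with roots 1 and −2.
Eigenvectors give P = [[7, −3], [−2, 1]] with P⁻¹ = [[1, 3], [2, 7]], and A = P·diag(1, −2)·P⁻¹.
Then A^4 = P·diag(1, 16)·P⁻¹ = [[7, −48], [−2, 16]] · [[1, 3], [2, 7]] = [[−89, −315], [30, 106]].

[[−89, −315], [30, 106]]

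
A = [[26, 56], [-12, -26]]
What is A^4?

tr A = 0 and det A = -4, so the characteristic polynomial is λ² − (0)λ + (-4) with roots -2 and 2.
Eigenvectors give P = [[-2, 7], [1, -3]] with P⁻¹ = [[3, 7], [1, 2]], and A = P·diag(-2, 2)·P⁻¹.
Then A^4 = P·diag(16, 16)·P⁻¹ = [[-32, 112], [16, -48]] · [[3, 7], [1, 2]] = [[16, 0], [0, 16]].

[[16, 0], [0, 16]]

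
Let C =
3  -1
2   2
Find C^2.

[[7, -5], [10, 2]]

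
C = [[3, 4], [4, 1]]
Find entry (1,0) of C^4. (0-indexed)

C^2 = [[25, 16], [16, 17]]
C^3 = [[139, 116], [116, 81]]
C^4 = [[881, 672], [672, 545]]

672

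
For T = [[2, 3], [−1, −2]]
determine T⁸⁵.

T² = I (check: tr T = 0 and det T = −1), so T⁸⁵ = T since 85 is odd.

[[2, 3], [−1, −2]]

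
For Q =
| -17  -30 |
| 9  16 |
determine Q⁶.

tr Q = -1 and det Q = -2, so the characteristic polynomial is λ² − (-1)λ + (-2) with roots -2 and 1.
Eigenvectors give P = [[2, 5], [-1, -3]] with P⁻¹ = [[3, 5], [-1, -2]], and Q = P·diag(-2, 1)·P⁻¹.
Then Q⁶ = P·diag(64, 1)·P⁻¹ = [[128, 5], [-64, -3]] · [[3, 5], [-1, -2]] = [[379, 630], [-189, -314]].

[[379, 630], [-189, -314]]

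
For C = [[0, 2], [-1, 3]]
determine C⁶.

[[-62, 126], [-63, 127]]

tr C = 3 and det C = 2, so the characteristic polynomial is λ² − (3)λ + (2) with roots 1 and 2.
Eigenvectors give P = [[2, 1], [1, 1]] with P⁻¹ = [[1, -1], [-1, 2]], and C = P·diag(1, 2)·P⁻¹.
Then C⁶ = P·diag(1, 64)·P⁻¹ = [[2, 64], [1, 64]] · [[1, -1], [-1, 2]] = [[-62, 126], [-63, 127]].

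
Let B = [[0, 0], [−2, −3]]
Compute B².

[[0, 0], [6, 9]]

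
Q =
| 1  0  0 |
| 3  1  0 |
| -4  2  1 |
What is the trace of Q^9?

Q = I + N where N = [[0, 0, 0], [3, 0, 0], [-4, 2, 0]] is strictly lower-triangular, so N^3 = 0.
(I + N)^9 = I + 9·N + 36·N^2 = [[1, 0, 0], [27, 1, 0], [180, 18, 1]].

3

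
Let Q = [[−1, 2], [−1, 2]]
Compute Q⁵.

Q² = Q (a projection; rank 1, trace 1), so Q⁵ = Q.

[[−1, 2], [−1, 2]]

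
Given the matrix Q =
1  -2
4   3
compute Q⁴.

[[-79, 48], [-96, -127]]

Q² = [[-7, -8], [16, 1]]
Q³ = [[-39, -10], [20, -29]]
Q⁴ = [[-79, 48], [-96, -127]]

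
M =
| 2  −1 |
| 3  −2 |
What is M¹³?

[[2, −1], [3, −2]]

M² = I (check: tr M = 0 and det M = −1), so M¹³ = M since 13 is odd.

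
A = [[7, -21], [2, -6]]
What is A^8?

A² = A (a projection; rank 1, trace 1), so A^8 = A.

[[7, -21], [2, -6]]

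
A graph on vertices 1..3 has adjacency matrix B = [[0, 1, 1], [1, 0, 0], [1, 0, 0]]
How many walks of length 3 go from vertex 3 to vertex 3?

The number of length-3 walks from vertex 3 to vertex 3 is entry (3,3) of B³, where B is the adjacency matrix.
B² = [[2, 0, 0], [0, 1, 1], [0, 1, 1]]
B³ = [[0, 2, 2], [2, 0, 0], [2, 0, 0]]

0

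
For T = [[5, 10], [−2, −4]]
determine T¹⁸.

[[5, 10], [−2, −4]]

T² = T (a projection; rank 1, trace 1), so T¹⁸ = T.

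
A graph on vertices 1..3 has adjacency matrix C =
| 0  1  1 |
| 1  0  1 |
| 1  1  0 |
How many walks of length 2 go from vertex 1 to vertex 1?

The number of length-2 walks from vertex 1 to vertex 1 is entry (1,1) of C^2, where C is the adjacency matrix.
C^2 = [[2, 1, 1], [1, 2, 1], [1, 1, 2]]

2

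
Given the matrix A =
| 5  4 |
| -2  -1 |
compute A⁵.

[[485, 484], [-242, -241]]

tr A = 4 and det A = 3, so the characteristic polynomial is λ² − (4)λ + (3) with roots 1 and 3.
Eigenvectors give P = [[-1, 2], [1, -1]] with P⁻¹ = [[1, 2], [1, 1]], and A = P·diag(1, 3)·P⁻¹.
Then A⁵ = P·diag(1, 243)·P⁻¹ = [[-1, 486], [1, -243]] · [[1, 2], [1, 1]] = [[485, 484], [-242, -241]].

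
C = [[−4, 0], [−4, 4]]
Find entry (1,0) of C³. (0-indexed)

−64

C² = [[16, 0], [0, 16]]
C³ = [[−64, 0], [−64, 64]]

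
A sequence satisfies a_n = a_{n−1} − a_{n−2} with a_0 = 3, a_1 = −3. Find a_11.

With companion matrix B = [[1, −1], [1, 0]], [a_n, a_{n−1}]ᵀ = B·[a_{n−1}, a_{n−2}]ᵀ, so [a_11, a_10]ᵀ = B¹⁰·[a_1, a_0]ᵀ.
B¹⁰ = [[−1, 1], [−1, 0]], giving [a_11, a_10]ᵀ = [[6], [3]].

6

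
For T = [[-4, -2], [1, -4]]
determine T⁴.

T² = [[14, 16], [-8, 14]]
T³ = [[-40, -92], [46, -40]]
T⁴ = [[68, 448], [-224, 68]]

[[68, 448], [-224, 68]]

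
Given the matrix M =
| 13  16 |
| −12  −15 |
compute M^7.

[[6565, 8752], [−6564, −8751]]

tr M = −2 and det M = −3, so the characteristic polynomial is λ² − (−2)λ + (−3) with roots −3 and 1.
Eigenvectors give P = [[−1, 4], [1, −3]] with P⁻¹ = [[3, 4], [1, 1]], and M = P·diag(−3, 1)·P⁻¹.
Then M^7 = P·diag(−2187, 1)·P⁻¹ = [[2187, 4], [−2187, −3]] · [[3, 4], [1, 1]] = [[6565, 8752], [−6564, −8751]].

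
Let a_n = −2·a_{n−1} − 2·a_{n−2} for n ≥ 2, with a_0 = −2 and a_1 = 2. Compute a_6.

With companion matrix T = [[−2, −2], [1, 0]], [a_n, a_{n−1}]ᵀ = T·[a_{n−1}, a_{n−2}]ᵀ, so [a_6, a_5]ᵀ = T⁵·[a_1, a_0]ᵀ.
T⁵ = [[8, 8], [−4, 0]], giving [a_6, a_5]ᵀ = [[0], [−8]].

0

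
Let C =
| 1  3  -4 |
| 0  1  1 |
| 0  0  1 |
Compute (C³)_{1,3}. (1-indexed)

C = I + N where N = [[0, 3, -4], [0, 0, 1], [0, 0, 0]] is strictly upper-triangular, so N³ = 0.
(I + N)³ = I + 3·N + 3·N² = [[1, 9, -3], [0, 1, 3], [0, 0, 1]].

-3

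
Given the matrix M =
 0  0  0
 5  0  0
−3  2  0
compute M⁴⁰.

[[0, 0, 0], [0, 0, 0], [0, 0, 0]]

M is strictly triangular, hence nilpotent: M³ = 0, so M⁴⁰ = 0.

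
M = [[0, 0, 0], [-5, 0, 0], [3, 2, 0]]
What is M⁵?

[[0, 0, 0], [0, 0, 0], [0, 0, 0]]

M is strictly triangular, hence nilpotent: M³ = 0, so M⁵ = 0.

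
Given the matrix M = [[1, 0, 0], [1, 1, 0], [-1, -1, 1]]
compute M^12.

[[1, 0, 0], [12, 1, 0], [-78, -12, 1]]

M = I + N where N = [[0, 0, 0], [1, 0, 0], [-1, -1, 0]] is strictly lower-triangular, so N^3 = 0.
(I + N)^12 = I + 12·N + 66·N^2 = [[1, 0, 0], [12, 1, 0], [-78, -12, 1]].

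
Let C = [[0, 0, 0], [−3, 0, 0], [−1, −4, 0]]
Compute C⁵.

C is strictly triangular, hence nilpotent: C³ = 0, so C⁵ = 0.

[[0, 0, 0], [0, 0, 0], [0, 0, 0]]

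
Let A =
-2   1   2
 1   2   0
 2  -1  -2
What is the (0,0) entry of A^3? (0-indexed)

A^2 = [[9, -2, -8], [0, 5, 2], [-9, 2, 8]]
A^3 = [[-36, 13, 34], [9, 8, -4], [36, -13, -34]]

-36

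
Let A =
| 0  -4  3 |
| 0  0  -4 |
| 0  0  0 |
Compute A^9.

[[0, 0, 0], [0, 0, 0], [0, 0, 0]]

A is strictly triangular, hence nilpotent: A^3 = 0, so A^9 = 0.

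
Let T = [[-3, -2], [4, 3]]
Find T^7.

[[-3, -2], [4, 3]]

T² = I (check: tr T = 0 and det T = -1), so T^7 = T since 7 is odd.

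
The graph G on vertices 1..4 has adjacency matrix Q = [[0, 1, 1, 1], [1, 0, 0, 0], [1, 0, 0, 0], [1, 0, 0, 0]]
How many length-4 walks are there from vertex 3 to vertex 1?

The number of length-4 walks from vertex 3 to vertex 1 is entry (3,1) of Q^4, where Q is the adjacency matrix.
Q^2 = [[3, 0, 0, 0], [0, 1, 1, 1], [0, 1, 1, 1], [0, 1, 1, 1]]
Q^3 = [[0, 3, 3, 3], [3, 0, 0, 0], [3, 0, 0, 0], [3, 0, 0, 0]]
Q^4 = [[9, 0, 0, 0], [0, 3, 3, 3], [0, 3, 3, 3], [0, 3, 3, 3]]

0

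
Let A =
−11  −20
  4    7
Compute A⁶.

tr A = −4 and det A = 3, so the characteristic polynomial is λ² − (−4)λ + (3) with roots −3 and −1.
Eigenvectors give P = [[5, 2], [−2, −1]] with P⁻¹ = [[1, 2], [−2, −5]], and A = P·diag(−3, −1)·P⁻¹.
Then A⁶ = P·diag(729, 1)·P⁻¹ = [[3645, 2], [−1458, −1]] · [[1, 2], [−2, −5]] = [[3641, 7280], [−1456, −2911]].

[[3641, 7280], [−1456, −2911]]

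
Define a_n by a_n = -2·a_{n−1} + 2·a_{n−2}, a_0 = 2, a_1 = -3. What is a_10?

29856

With companion matrix C = [[-2, 2], [1, 0]], [a_n, a_{n−1}]ᵀ = C·[a_{n−1}, a_{n−2}]ᵀ, so [a_10, a_9]ᵀ = C⁹·[a_1, a_0]ᵀ.
C⁹ = [[-6688, 4896], [2448, -1792]], giving [a_10, a_9]ᵀ = [[29856], [-10928]].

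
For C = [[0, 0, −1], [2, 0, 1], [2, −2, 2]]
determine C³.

[[0, 4, 0], [−4, 0, −4], [−8, 0, −4]]

C² = [[−2, 2, −2], [2, −2, 0], [0, −4, 0]]
C³ = [[0, 4, 0], [−4, 0, −4], [−8, 0, −4]]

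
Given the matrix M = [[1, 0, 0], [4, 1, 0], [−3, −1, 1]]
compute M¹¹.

M = I + N where N = [[0, 0, 0], [4, 0, 0], [−3, −1, 0]] is strictly lower-triangular, so N³ = 0.
(I + N)¹¹ = I + 11·N + 55·N² = [[1, 0, 0], [44, 1, 0], [−253, −11, 1]].

[[1, 0, 0], [44, 1, 0], [−253, −11, 1]]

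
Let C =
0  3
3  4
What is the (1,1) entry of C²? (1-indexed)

9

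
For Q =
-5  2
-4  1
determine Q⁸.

[[13121, -6560], [13120, -6559]]

tr Q = -4 and det Q = 3, so the characteristic polynomial is λ² − (-4)λ + (3) with roots -1 and -3.
Eigenvectors give P = [[-1, 1], [-2, 1]] with P⁻¹ = [[1, -1], [2, -1]], and Q = P·diag(-1, -3)·P⁻¹.
Then Q⁸ = P·diag(1, 6561)·P⁻¹ = [[-1, 6561], [-2, 6561]] · [[1, -1], [2, -1]] = [[13121, -6560], [13120, -6559]].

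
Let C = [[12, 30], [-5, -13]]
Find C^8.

tr C = -1 and det C = -6, so the characteristic polynomial is λ² − (-1)λ + (-6) with roots 2 and -3.
Eigenvectors give P = [[3, -2], [-1, 1]] with P⁻¹ = [[1, 2], [1, 3]], and C = P·diag(2, -3)·P⁻¹.
Then C^8 = P·diag(256, 6561)·P⁻¹ = [[768, -13122], [-256, 6561]] · [[1, 2], [1, 3]] = [[-12354, -37830], [6305, 19171]].

[[-12354, -37830], [6305, 19171]]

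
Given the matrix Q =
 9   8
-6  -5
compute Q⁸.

[[26241, 26240], [-19680, -19679]]

tr Q = 4 and det Q = 3, so the characteristic polynomial is λ² − (4)λ + (3) with roots 3 and 1.
Eigenvectors give P = [[4, -1], [-3, 1]] with P⁻¹ = [[1, 1], [3, 4]], and Q = P·diag(3, 1)·P⁻¹.
Then Q⁸ = P·diag(6561, 1)·P⁻¹ = [[26244, -1], [-19683, 1]] · [[1, 1], [3, 4]] = [[26241, 26240], [-19680, -19679]].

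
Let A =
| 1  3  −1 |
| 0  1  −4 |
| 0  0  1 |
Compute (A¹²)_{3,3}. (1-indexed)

A = I + N where N = [[0, 3, −1], [0, 0, −4], [0, 0, 0]] is strictly upper-triangular, so N³ = 0.
(I + N)¹² = I + 12·N + 66·N² = [[1, 36, −804], [0, 1, −48], [0, 0, 1]].

1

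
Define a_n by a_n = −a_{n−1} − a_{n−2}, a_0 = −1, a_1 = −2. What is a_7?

−2

With companion matrix C = [[−1, −1], [1, 0]], [a_n, a_{n−1}]ᵀ = C·[a_{n−1}, a_{n−2}]ᵀ, so [a_7, a_6]ᵀ = C⁶·[a_1, a_0]ᵀ.
C⁶ = [[1, 0], [0, 1]], giving [a_7, a_6]ᵀ = [[−2], [−1]].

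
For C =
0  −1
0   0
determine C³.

[[0, 0], [0, 0]]

C is strictly triangular, hence nilpotent: C² = 0, so C³ = 0.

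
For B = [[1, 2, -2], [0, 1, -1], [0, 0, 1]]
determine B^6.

[[1, 12, -42], [0, 1, -6], [0, 0, 1]]

B = I + N where N = [[0, 2, -2], [0, 0, -1], [0, 0, 0]] is strictly upper-triangular, so N^3 = 0.
(I + N)^6 = I + 6·N + 15·N^2 = [[1, 12, -42], [0, 1, -6], [0, 0, 1]].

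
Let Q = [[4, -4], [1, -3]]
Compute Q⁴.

Q² = [[12, -4], [1, 5]]
Q³ = [[44, -36], [9, -19]]
Q⁴ = [[140, -68], [17, 21]]

[[140, -68], [17, 21]]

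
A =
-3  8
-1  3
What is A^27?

[[-3, 8], [-1, 3]]

A² = I (check: tr A = 0 and det A = -1), so A^27 = A since 27 is odd.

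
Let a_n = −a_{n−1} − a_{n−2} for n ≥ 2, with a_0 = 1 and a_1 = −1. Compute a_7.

With companion matrix Q = [[−1, −1], [1, 0]], [a_n, a_{n−1}]ᵀ = Q·[a_{n−1}, a_{n−2}]ᵀ, so [a_7, a_6]ᵀ = Q⁶·[a_1, a_0]ᵀ.
Q⁶ = [[1, 0], [0, 1]], giving [a_7, a_6]ᵀ = [[−1], [1]].

−1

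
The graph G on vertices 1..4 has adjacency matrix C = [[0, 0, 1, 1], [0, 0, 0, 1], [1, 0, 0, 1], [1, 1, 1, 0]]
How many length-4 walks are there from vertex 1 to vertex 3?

The number of length-4 walks from vertex 1 to vertex 3 is entry (1,3) of C^4, where C is the adjacency matrix.
C^2 = [[2, 1, 1, 1], [1, 1, 1, 0], [1, 1, 2, 1], [1, 0, 1, 3]]
C^3 = [[2, 1, 3, 4], [1, 0, 1, 3], [3, 1, 2, 4], [4, 3, 4, 2]]
C^4 = [[7, 4, 6, 6], [4, 3, 4, 2], [6, 4, 7, 6], [6, 2, 6, 11]]

6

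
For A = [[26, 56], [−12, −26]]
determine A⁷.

[[1664, 3584], [−768, −1664]]

tr A = 0 and det A = −4, so the characteristic polynomial is λ² − (0)λ + (−4) with roots 2 and −2.
Eigenvectors give P = [[−7, 2], [3, −1]] with P⁻¹ = [[−1, −2], [−3, −7]], and A = P·diag(2, −2)·P⁻¹.
Then A⁷ = P·diag(128, −128)·P⁻¹ = [[−896, −256], [384, 128]] · [[−1, −2], [−3, −7]] = [[1664, 3584], [−768, −1664]].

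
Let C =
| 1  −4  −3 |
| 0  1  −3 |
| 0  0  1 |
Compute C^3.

[[1, −12, 27], [0, 1, −9], [0, 0, 1]]

C = I + N where N = [[0, −4, −3], [0, 0, −3], [0, 0, 0]] is strictly upper-triangular, so N^3 = 0.
(I + N)^3 = I + 3·N + 3·N^2 = [[1, −12, 27], [0, 1, −9], [0, 0, 1]].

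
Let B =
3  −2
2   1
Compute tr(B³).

B² = [[5, −8], [8, −3]]
B³ = [[−1, −18], [18, −19]]

−20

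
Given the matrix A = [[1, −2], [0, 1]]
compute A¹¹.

[[1, −22], [0, 1]]

A = I + N where N = [[0, −2], [0, 0]] is strictly upper-triangular, so N² = 0.
(I + N)¹¹ = I + 11·N = [[1, −22], [0, 1]].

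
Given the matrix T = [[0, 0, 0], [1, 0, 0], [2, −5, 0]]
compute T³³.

T is strictly triangular, hence nilpotent: T³ = 0, so T³³ = 0.

[[0, 0, 0], [0, 0, 0], [0, 0, 0]]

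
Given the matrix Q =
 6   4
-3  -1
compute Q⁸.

tr Q = 5 and det Q = 6, so the characteristic polynomial is λ² − (5)λ + (6) with roots 2 and 3.
Eigenvectors give P = [[1, -4], [-1, 3]] with P⁻¹ = [[-3, -4], [-1, -1]], and Q = P·diag(2, 3)·P⁻¹.
Then Q⁸ = P·diag(256, 6561)·P⁻¹ = [[256, -26244], [-256, 19683]] · [[-3, -4], [-1, -1]] = [[25476, 25220], [-18915, -18659]].

[[25476, 25220], [-18915, -18659]]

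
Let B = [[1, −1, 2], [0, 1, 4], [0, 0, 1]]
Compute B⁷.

B = I + N where N = [[0, −1, 2], [0, 0, 4], [0, 0, 0]] is strictly upper-triangular, so N³ = 0.
(I + N)⁷ = I + 7·N + 21·N² = [[1, −7, −70], [0, 1, 28], [0, 0, 1]].

[[1, −7, −70], [0, 1, 28], [0, 0, 1]]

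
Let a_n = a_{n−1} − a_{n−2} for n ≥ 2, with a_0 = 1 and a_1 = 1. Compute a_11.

With companion matrix T = [[1, −1], [1, 0]], [a_n, a_{n−1}]ᵀ = T·[a_{n−1}, a_{n−2}]ᵀ, so [a_11, a_10]ᵀ = T¹⁰·[a_1, a_0]ᵀ.
T¹⁰ = [[−1, 1], [−1, 0]], giving [a_11, a_10]ᵀ = [[0], [−1]].

0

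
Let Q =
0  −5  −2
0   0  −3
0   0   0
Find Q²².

Q is strictly triangular, hence nilpotent: Q³ = 0, so Q²² = 0.

[[0, 0, 0], [0, 0, 0], [0, 0, 0]]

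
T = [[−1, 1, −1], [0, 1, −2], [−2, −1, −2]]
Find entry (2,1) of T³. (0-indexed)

T² = [[3, 1, 1], [4, 3, 2], [6, −1, 8]]
T³ = [[−5, 3, −7], [−8, 5, −14], [−22, −3, −20]]

−3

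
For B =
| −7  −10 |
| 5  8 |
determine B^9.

tr B = 1 and det B = −6, so the characteristic polynomial is λ² − (1)λ + (−6) with roots 3 and −2.
Eigenvectors give P = [[−1, −2], [1, 1]] with P⁻¹ = [[1, 2], [−1, −1]], and B = P·diag(3, −2)·P⁻¹.
Then B^9 = P·diag(19683, −512)·P⁻¹ = [[−19683, 1024], [19683, −512]] · [[1, 2], [−1, −1]] = [[−20707, −40390], [20195, 39878]].

[[−20707, −40390], [20195, 39878]]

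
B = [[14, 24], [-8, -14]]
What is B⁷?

tr B = 0 and det B = -4, so the characteristic polynomial is λ² − (0)λ + (-4) with roots 2 and -2.
Eigenvectors give P = [[2, 3], [-1, -2]] with P⁻¹ = [[2, 3], [-1, -2]], and B = P·diag(2, -2)·P⁻¹.
Then B⁷ = P·diag(128, -128)·P⁻¹ = [[256, -384], [-128, 256]] · [[2, 3], [-1, -2]] = [[896, 1536], [-512, -896]].

[[896, 1536], [-512, -896]]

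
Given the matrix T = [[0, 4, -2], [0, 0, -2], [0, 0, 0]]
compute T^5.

T is strictly triangular, hence nilpotent: T^3 = 0, so T^5 = 0.

[[0, 0, 0], [0, 0, 0], [0, 0, 0]]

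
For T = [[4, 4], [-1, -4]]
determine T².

[[12, 0], [0, 12]]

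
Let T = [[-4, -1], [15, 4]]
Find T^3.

[[-4, -1], [15, 4]]

T² = I (check: tr T = 0 and det T = -1), so T^3 = T since 3 is odd.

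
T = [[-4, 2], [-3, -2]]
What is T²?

[[10, -12], [18, -2]]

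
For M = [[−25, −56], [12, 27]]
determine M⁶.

[[−4367, −10192], [2184, 5097]]

tr M = 2 and det M = −3, so the characteristic polynomial is λ² − (2)λ + (−3) with roots −1 and 3.
Eigenvectors give P = [[7, −2], [−3, 1]] with P⁻¹ = [[1, 2], [3, 7]], and M = P·diag(−1, 3)·P⁻¹.
Then M⁶ = P·diag(1, 729)·P⁻¹ = [[7, −1458], [−3, 729]] · [[1, 2], [3, 7]] = [[−4367, −10192], [2184, 5097]].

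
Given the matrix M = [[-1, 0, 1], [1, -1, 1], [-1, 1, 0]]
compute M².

[[0, 1, -1], [-3, 2, 0], [2, -1, 0]]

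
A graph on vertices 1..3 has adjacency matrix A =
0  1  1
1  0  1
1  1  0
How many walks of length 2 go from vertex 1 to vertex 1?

The number of length-2 walks from vertex 1 to vertex 1 is entry (1,1) of A^2, where A is the adjacency matrix.
A^2 = [[2, 1, 1], [1, 2, 1], [1, 1, 2]]

2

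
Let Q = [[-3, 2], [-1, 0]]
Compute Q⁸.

tr Q = -3 and det Q = 2, so the characteristic polynomial is λ² − (-3)λ + (2) with roots -2 and -1.
Eigenvectors give P = [[2, -1], [1, -1]] with P⁻¹ = [[1, -1], [1, -2]], and Q = P·diag(-2, -1)·P⁻¹.
Then Q⁸ = P·diag(256, 1)·P⁻¹ = [[512, -1], [256, -1]] · [[1, -1], [1, -2]] = [[511, -510], [255, -254]].

[[511, -510], [255, -254]]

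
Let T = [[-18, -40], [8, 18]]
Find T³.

tr T = 0 and det T = -4, so the characteristic polynomial is λ² − (0)λ + (-4) with roots -2 and 2.
Eigenvectors give P = [[5, -2], [-2, 1]] with P⁻¹ = [[1, 2], [2, 5]], and T = P·diag(-2, 2)·P⁻¹.
Then T³ = P·diag(-8, 8)·P⁻¹ = [[-40, -16], [16, 8]] · [[1, 2], [2, 5]] = [[-72, -160], [32, 72]].

[[-72, -160], [32, 72]]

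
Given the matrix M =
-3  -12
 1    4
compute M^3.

[[-3, -12], [1, 4]]

M² = M (a projection; rank 1, trace 1), so M^3 = M.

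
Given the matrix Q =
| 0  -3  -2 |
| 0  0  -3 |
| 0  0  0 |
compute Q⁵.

[[0, 0, 0], [0, 0, 0], [0, 0, 0]]

Q is strictly triangular, hence nilpotent: Q³ = 0, so Q⁵ = 0.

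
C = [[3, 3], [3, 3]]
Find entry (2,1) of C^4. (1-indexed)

C^2 = [[18, 18], [18, 18]]
C^3 = [[108, 108], [108, 108]]
C^4 = [[648, 648], [648, 648]]

648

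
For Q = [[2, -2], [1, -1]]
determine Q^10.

[[2, -2], [1, -1]]

Q² = Q (a projection; rank 1, trace 1), so Q^10 = Q.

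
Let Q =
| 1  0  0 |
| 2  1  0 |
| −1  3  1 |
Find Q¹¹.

Q = I + N where N = [[0, 0, 0], [2, 0, 0], [−1, 3, 0]] is strictly lower-triangular, so N³ = 0.
(I + N)¹¹ = I + 11·N + 55·N² = [[1, 0, 0], [22, 1, 0], [319, 33, 1]].

[[1, 0, 0], [22, 1, 0], [319, 33, 1]]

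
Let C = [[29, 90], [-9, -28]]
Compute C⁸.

tr C = 1 and det C = -2, so the characteristic polynomial is λ² − (1)λ + (-2) with roots -1 and 2.
Eigenvectors give P = [[-3, 10], [1, -3]] with P⁻¹ = [[3, 10], [1, 3]], and C = P·diag(-1, 2)·P⁻¹.
Then C⁸ = P·diag(1, 256)·P⁻¹ = [[-3, 2560], [1, -768]] · [[3, 10], [1, 3]] = [[2551, 7650], [-765, -2294]].

[[2551, 7650], [-765, -2294]]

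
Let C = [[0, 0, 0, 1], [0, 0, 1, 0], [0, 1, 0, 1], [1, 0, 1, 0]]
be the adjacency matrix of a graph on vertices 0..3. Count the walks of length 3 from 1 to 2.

2

The number of length-3 walks from vertex 1 to vertex 2 is entry (1,2) of C^3, where C is the adjacency matrix.
C^2 = [[1, 0, 1, 0], [0, 1, 0, 1], [1, 0, 2, 0], [0, 1, 0, 2]]
C^3 = [[0, 1, 0, 2], [1, 0, 2, 0], [0, 2, 0, 3], [2, 0, 3, 0]]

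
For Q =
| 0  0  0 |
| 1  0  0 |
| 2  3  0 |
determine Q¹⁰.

Q is strictly triangular, hence nilpotent: Q³ = 0, so Q¹⁰ = 0.

[[0, 0, 0], [0, 0, 0], [0, 0, 0]]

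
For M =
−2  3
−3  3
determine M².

[[−5, 3], [−3, 0]]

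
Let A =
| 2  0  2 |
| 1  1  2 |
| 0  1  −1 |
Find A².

[[4, 2, 2], [3, 3, 2], [1, 0, 3]]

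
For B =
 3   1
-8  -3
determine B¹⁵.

[[3, 1], [-8, -3]]

B² = I (check: tr B = 0 and det B = -1), so B¹⁵ = B since 15 is odd.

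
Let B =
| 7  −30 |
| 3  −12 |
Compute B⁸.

tr B = −5 and det B = 6, so the characteristic polynomial is λ² − (−5)λ + (6) with roots −3 and −2.
Eigenvectors give P = [[3, 10], [1, 3]] with P⁻¹ = [[−3, 10], [1, −3]], and B = P·diag(−3, −2)·P⁻¹.
Then B⁸ = P·diag(6561, 256)·P⁻¹ = [[19683, 2560], [6561, 768]] · [[−3, 10], [1, −3]] = [[−56489, 189150], [−18915, 63306]].

[[−56489, 189150], [−18915, 63306]]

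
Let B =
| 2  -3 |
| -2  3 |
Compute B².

[[10, -15], [-10, 15]]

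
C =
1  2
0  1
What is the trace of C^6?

C = I + N where N = [[0, 2], [0, 0]] is strictly upper-triangular, so N^2 = 0.
(I + N)^6 = I + 6·N = [[1, 12], [0, 1]].

2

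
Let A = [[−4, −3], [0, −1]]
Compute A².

[[16, 15], [0, 1]]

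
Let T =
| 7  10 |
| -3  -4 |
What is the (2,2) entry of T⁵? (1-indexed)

-154

tr T = 3 and det T = 2, so the characteristic polynomial is λ² − (3)λ + (2) with roots 2 and 1.
Eigenvectors give P = [[-2, -5], [1, 3]] with P⁻¹ = [[-3, -5], [1, 2]], and T = P·diag(2, 1)·P⁻¹.
Then T⁵ = P·diag(32, 1)·P⁻¹ = [[-64, -5], [32, 3]] · [[-3, -5], [1, 2]] = [[187, 310], [-93, -154]].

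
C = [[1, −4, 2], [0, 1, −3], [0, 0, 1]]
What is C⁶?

C = I + N where N = [[0, −4, 2], [0, 0, −3], [0, 0, 0]] is strictly upper-triangular, so N³ = 0.
(I + N)⁶ = I + 6·N + 15·N² = [[1, −24, 192], [0, 1, −18], [0, 0, 1]].

[[1, −24, 192], [0, 1, −18], [0, 0, 1]]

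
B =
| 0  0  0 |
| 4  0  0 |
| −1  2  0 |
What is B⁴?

B is strictly triangular, hence nilpotent: B³ = 0, so B⁴ = 0.

[[0, 0, 0], [0, 0, 0], [0, 0, 0]]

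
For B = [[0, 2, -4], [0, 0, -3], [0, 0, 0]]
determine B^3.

B is strictly triangular, hence nilpotent: B^3 = 0, so B^3 = 0.

[[0, 0, 0], [0, 0, 0], [0, 0, 0]]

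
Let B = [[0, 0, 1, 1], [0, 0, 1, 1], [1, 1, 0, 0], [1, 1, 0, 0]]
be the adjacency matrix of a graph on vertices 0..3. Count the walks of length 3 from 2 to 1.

The number of length-3 walks from vertex 2 to vertex 1 is entry (2,1) of B³, where B is the adjacency matrix.
B² = [[2, 2, 0, 0], [2, 2, 0, 0], [0, 0, 2, 2], [0, 0, 2, 2]]
B³ = [[0, 0, 4, 4], [0, 0, 4, 4], [4, 4, 0, 0], [4, 4, 0, 0]]

4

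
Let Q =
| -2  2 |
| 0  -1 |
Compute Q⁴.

Q² = [[4, -6], [0, 1]]
Q³ = [[-8, 14], [0, -1]]
Q⁴ = [[16, -30], [0, 1]]

[[16, -30], [0, 1]]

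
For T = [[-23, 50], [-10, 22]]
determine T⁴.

tr T = -1 and det T = -6, so the characteristic polynomial is λ² − (-1)λ + (-6) with roots -3 and 2.
Eigenvectors give P = [[5, 2], [2, 1]] with P⁻¹ = [[1, -2], [-2, 5]], and T = P·diag(-3, 2)·P⁻¹.
Then T⁴ = P·diag(81, 16)·P⁻¹ = [[405, 32], [162, 16]] · [[1, -2], [-2, 5]] = [[341, -650], [130, -244]].

[[341, -650], [130, -244]]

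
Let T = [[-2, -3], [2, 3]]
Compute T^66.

[[-2, -3], [2, 3]]

T² = T (a projection; rank 1, trace 1), so T^66 = T.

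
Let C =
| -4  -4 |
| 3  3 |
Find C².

[[4, 4], [-3, -3]]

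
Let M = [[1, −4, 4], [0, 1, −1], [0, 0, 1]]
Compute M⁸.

M = I + N where N = [[0, −4, 4], [0, 0, −1], [0, 0, 0]] is strictly upper-triangular, so N³ = 0.
(I + N)⁸ = I + 8·N + 28·N² = [[1, −32, 144], [0, 1, −8], [0, 0, 1]].

[[1, −32, 144], [0, 1, −8], [0, 0, 1]]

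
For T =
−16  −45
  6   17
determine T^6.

[[−314, −945], [126, 379]]

tr T = 1 and det T = −2, so the characteristic polynomial is λ² − (1)λ + (−2) with roots 2 and −1.
Eigenvectors give P = [[−5, 3], [2, −1]] with P⁻¹ = [[1, 3], [2, 5]], and T = P·diag(2, −1)·P⁻¹.
Then T^6 = P·diag(64, 1)·P⁻¹ = [[−320, 3], [128, −1]] · [[1, 3], [2, 5]] = [[−314, −945], [126, 379]].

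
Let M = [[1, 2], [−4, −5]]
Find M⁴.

[[−79, −80], [160, 161]]

tr M = −4 and det M = 3, so the characteristic polynomial is λ² − (−4)λ + (3) with roots −1 and −3.
Eigenvectors give P = [[−1, −1], [1, 2]] with P⁻¹ = [[−2, −1], [1, 1]], and M = P·diag(−1, −3)·P⁻¹.
Then M⁴ = P·diag(1, 81)·P⁻¹ = [[−1, −81], [1, 162]] · [[−2, −1], [1, 1]] = [[−79, −80], [160, 161]].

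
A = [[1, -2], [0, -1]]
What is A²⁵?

[[1, -2], [0, -1]]

A² = I (check: tr A = 0 and det A = -1), so A²⁵ = A since 25 is odd.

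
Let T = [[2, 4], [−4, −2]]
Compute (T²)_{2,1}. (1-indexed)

0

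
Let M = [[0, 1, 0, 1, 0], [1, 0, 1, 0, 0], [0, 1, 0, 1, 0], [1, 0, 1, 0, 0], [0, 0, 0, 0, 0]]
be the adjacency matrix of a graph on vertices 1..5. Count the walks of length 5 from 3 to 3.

The number of length-5 walks from vertex 3 to vertex 3 is entry (3,3) of M⁵, where M is the adjacency matrix.
M² = [[2, 0, 2, 0, 0], [0, 2, 0, 2, 0], [2, 0, 2, 0, 0], [0, 2, 0, 2, 0], [0, 0, 0, 0, 0]]
M³ = [[0, 4, 0, 4, 0], [4, 0, 4, 0, 0], [0, 4, 0, 4, 0], [4, 0, 4, 0, 0], [0, 0, 0, 0, 0]]
M⁴ = [[8, 0, 8, 0, 0], [0, 8, 0, 8, 0], [8, 0, 8, 0, 0], [0, 8, 0, 8, 0], [0, 0, 0, 0, 0]]
M⁵ = [[0, 16, 0, 16, 0], [16, 0, 16, 0, 0], [0, 16, 0, 16, 0], [16, 0, 16, 0, 0], [0, 0, 0, 0, 0]]

0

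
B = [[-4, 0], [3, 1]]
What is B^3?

B^2 = [[16, 0], [-9, 1]]
B^3 = [[-64, 0], [39, 1]]

[[-64, 0], [39, 1]]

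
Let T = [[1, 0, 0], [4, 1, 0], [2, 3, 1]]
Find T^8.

T = I + N where N = [[0, 0, 0], [4, 0, 0], [2, 3, 0]] is strictly lower-triangular, so N^3 = 0.
(I + N)^8 = I + 8·N + 28·N^2 = [[1, 0, 0], [32, 1, 0], [352, 24, 1]].

[[1, 0, 0], [32, 1, 0], [352, 24, 1]]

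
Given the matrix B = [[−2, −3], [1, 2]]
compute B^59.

B² = I (check: tr B = 0 and det B = −1), so B^59 = B since 59 is odd.

[[−2, −3], [1, 2]]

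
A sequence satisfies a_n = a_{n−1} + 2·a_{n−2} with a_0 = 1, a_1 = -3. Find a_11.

With companion matrix Q = [[1, 2], [1, 0]], [a_n, a_{n−1}]ᵀ = Q·[a_{n−1}, a_{n−2}]ᵀ, so [a_11, a_10]ᵀ = Q¹⁰·[a_1, a_0]ᵀ.
Q¹⁰ = [[683, 682], [341, 342]], giving [a_11, a_10]ᵀ = [[-1367], [-681]].

-1367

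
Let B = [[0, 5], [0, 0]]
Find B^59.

[[0, 0], [0, 0]]

B is strictly triangular, hence nilpotent: B^2 = 0, so B^59 = 0.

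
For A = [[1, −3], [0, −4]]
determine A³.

[[1, −39], [0, −64]]

A² = [[1, 9], [0, 16]]
A³ = [[1, −39], [0, −64]]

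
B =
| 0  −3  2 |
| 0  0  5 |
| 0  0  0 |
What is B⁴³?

[[0, 0, 0], [0, 0, 0], [0, 0, 0]]

B is strictly triangular, hence nilpotent: B³ = 0, so B⁴³ = 0.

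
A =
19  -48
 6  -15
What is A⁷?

tr A = 4 and det A = 3, so the characteristic polynomial is λ² − (4)λ + (3) with roots 3 and 1.
Eigenvectors give P = [[3, -8], [1, -3]] with P⁻¹ = [[3, -8], [1, -3]], and A = P·diag(3, 1)·P⁻¹.
Then A⁷ = P·diag(2187, 1)·P⁻¹ = [[6561, -8], [2187, -3]] · [[3, -8], [1, -3]] = [[19675, -52464], [6558, -17487]].

[[19675, -52464], [6558, -17487]]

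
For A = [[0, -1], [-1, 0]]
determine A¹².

[[1, 0], [0, 1]]

A² = I (check: tr A = 0 and det A = -1), so A¹² = I since 12 is even.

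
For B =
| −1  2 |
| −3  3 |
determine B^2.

[[−5, 4], [−6, 3]]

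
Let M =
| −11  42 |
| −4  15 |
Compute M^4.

tr M = 4 and det M = 3, so the characteristic polynomial is λ² − (4)λ + (3) with roots 1 and 3.
Eigenvectors give P = [[−7, −3], [−2, −1]] with P⁻¹ = [[−1, 3], [2, −7]], and M = P·diag(1, 3)·P⁻¹.
Then M^4 = P·diag(1, 81)·P⁻¹ = [[−7, −243], [−2, −81]] · [[−1, 3], [2, −7]] = [[−479, 1680], [−160, 561]].

[[−479, 1680], [−160, 561]]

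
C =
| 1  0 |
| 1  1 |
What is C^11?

[[1, 0], [11, 1]]

C = I + N where N = [[0, 0], [1, 0]] is strictly lower-triangular, so N^2 = 0.
(I + N)^11 = I + 11·N = [[1, 0], [11, 1]].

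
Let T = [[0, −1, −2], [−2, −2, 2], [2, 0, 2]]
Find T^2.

[[−2, 2, −6], [8, 6, 4], [4, −2, 0]]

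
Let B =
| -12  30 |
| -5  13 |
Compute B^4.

[[-114, 390], [-65, 211]]

tr B = 1 and det B = -6, so the characteristic polynomial is λ² − (1)λ + (-6) with roots 3 and -2.
Eigenvectors give P = [[2, -3], [1, -1]] with P⁻¹ = [[-1, 3], [-1, 2]], and B = P·diag(3, -2)·P⁻¹.
Then B^4 = P·diag(81, 16)·P⁻¹ = [[162, -48], [81, -16]] · [[-1, 3], [-1, 2]] = [[-114, 390], [-65, 211]].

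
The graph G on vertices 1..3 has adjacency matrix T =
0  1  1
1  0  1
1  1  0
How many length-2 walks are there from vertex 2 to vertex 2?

2

The number of length-2 walks from vertex 2 to vertex 2 is entry (2,2) of T^2, where T is the adjacency matrix.
T^2 = [[2, 1, 1], [1, 2, 1], [1, 1, 2]]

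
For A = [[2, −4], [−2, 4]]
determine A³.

A² = [[12, −24], [−12, 24]]
A³ = [[72, −144], [−72, 144]]

[[72, −144], [−72, 144]]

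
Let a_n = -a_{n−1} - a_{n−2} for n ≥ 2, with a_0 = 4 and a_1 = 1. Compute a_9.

4

With companion matrix M = [[-1, -1], [1, 0]], [a_n, a_{n−1}]ᵀ = M·[a_{n−1}, a_{n−2}]ᵀ, so [a_9, a_8]ᵀ = M^8·[a_1, a_0]ᵀ.
M^8 = [[0, 1], [-1, -1]], giving [a_9, a_8]ᵀ = [[4], [-5]].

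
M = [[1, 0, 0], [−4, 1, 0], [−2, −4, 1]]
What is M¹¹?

M = I + N where N = [[0, 0, 0], [−4, 0, 0], [−2, −4, 0]] is strictly lower-triangular, so N³ = 0.
(I + N)¹¹ = I + 11·N + 55·N² = [[1, 0, 0], [−44, 1, 0], [858, −44, 1]].

[[1, 0, 0], [−44, 1, 0], [858, −44, 1]]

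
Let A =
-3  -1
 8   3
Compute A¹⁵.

[[-3, -1], [8, 3]]

A² = I (check: tr A = 0 and det A = -1), so A¹⁵ = A since 15 is odd.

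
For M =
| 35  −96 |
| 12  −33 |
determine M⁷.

tr M = 2 and det M = −3, so the characteristic polynomial is λ² − (2)λ + (−3) with roots −1 and 3.
Eigenvectors give P = [[8, 3], [3, 1]] with P⁻¹ = [[−1, 3], [3, −8]], and M = P·diag(−1, 3)·P⁻¹.
Then M⁷ = P·diag(−1, 2187)·P⁻¹ = [[−8, 6561], [−3, 2187]] · [[−1, 3], [3, −8]] = [[19691, −52512], [6564, −17505]].

[[19691, −52512], [6564, −17505]]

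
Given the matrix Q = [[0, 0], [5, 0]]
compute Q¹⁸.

[[0, 0], [0, 0]]

Q is strictly triangular, hence nilpotent: Q² = 0, so Q¹⁸ = 0.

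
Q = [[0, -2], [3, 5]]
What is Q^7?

tr Q = 5 and det Q = 6, so the characteristic polynomial is λ² − (5)λ + (6) with roots 3 and 2.
Eigenvectors give P = [[-2, -1], [3, 1]] with P⁻¹ = [[1, 1], [-3, -2]], and Q = P·diag(3, 2)·P⁻¹.
Then Q^7 = P·diag(2187, 128)·P⁻¹ = [[-4374, -128], [6561, 128]] · [[1, 1], [-3, -2]] = [[-3990, -4118], [6177, 6305]].

[[-3990, -4118], [6177, 6305]]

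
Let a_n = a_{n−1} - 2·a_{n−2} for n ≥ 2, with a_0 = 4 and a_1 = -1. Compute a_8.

With companion matrix B = [[1, -2], [1, 0]], [a_n, a_{n−1}]ᵀ = B·[a_{n−1}, a_{n−2}]ᵀ, so [a_8, a_7]ᵀ = B⁷·[a_1, a_0]ᵀ.
B⁷ = [[-3, -14], [7, -10]], giving [a_8, a_7]ᵀ = [[-53], [-47]].

-53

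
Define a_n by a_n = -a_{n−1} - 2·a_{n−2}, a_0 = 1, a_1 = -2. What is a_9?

28

With companion matrix A = [[-1, -2], [1, 0]], [a_n, a_{n−1}]ᵀ = A·[a_{n−1}, a_{n−2}]ᵀ, so [a_9, a_8]ᵀ = A⁸·[a_1, a_0]ᵀ.
A⁸ = [[-17, -6], [3, -14]], giving [a_9, a_8]ᵀ = [[28], [-20]].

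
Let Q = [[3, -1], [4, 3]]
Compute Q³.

Q² = [[5, -6], [24, 5]]
Q³ = [[-9, -23], [92, -9]]

[[-9, -23], [92, -9]]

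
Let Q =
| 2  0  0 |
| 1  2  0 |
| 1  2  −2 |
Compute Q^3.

[[8, 0, 0], [12, 8, 0], [8, 8, −8]]

Q^2 = [[4, 0, 0], [4, 4, 0], [2, 0, 4]]
Q^3 = [[8, 0, 0], [12, 8, 0], [8, 8, −8]]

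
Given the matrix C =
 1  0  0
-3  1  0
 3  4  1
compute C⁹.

[[1, 0, 0], [-27, 1, 0], [-405, 36, 1]]

C = I + N where N = [[0, 0, 0], [-3, 0, 0], [3, 4, 0]] is strictly lower-triangular, so N³ = 0.
(I + N)⁹ = I + 9·N + 36·N² = [[1, 0, 0], [-27, 1, 0], [-405, 36, 1]].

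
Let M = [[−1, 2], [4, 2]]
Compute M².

[[9, 2], [4, 12]]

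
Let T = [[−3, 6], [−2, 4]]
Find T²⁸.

[[−3, 6], [−2, 4]]

T² = T (a projection; rank 1, trace 1), so T²⁸ = T.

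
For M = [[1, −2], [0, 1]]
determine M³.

M = I + N where N = [[0, −2], [0, 0]] is strictly upper-triangular, so N² = 0.
(I + N)³ = I + 3·N = [[1, −6], [0, 1]].

[[1, −6], [0, 1]]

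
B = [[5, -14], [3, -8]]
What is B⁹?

[[3065, -7154], [1533, -3578]]

tr B = -3 and det B = 2, so the characteristic polynomial is λ² − (-3)λ + (2) with roots -2 and -1.
Eigenvectors give P = [[-2, -7], [-1, -3]] with P⁻¹ = [[3, -7], [-1, 2]], and B = P·diag(-2, -1)·P⁻¹.
Then B⁹ = P·diag(-512, -1)·P⁻¹ = [[1024, 7], [512, 3]] · [[3, -7], [-1, 2]] = [[3065, -7154], [1533, -3578]].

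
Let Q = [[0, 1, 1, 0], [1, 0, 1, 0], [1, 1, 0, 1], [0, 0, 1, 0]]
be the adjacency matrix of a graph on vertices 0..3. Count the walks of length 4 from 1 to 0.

6

The number of length-4 walks from vertex 1 to vertex 0 is entry (1,0) of Q^4, where Q is the adjacency matrix.
Q^2 = [[2, 1, 1, 1], [1, 2, 1, 1], [1, 1, 3, 0], [1, 1, 0, 1]]
Q^3 = [[2, 3, 4, 1], [3, 2, 4, 1], [4, 4, 2, 3], [1, 1, 3, 0]]
Q^4 = [[7, 6, 6, 4], [6, 7, 6, 4], [6, 6, 11, 2], [4, 4, 2, 3]]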